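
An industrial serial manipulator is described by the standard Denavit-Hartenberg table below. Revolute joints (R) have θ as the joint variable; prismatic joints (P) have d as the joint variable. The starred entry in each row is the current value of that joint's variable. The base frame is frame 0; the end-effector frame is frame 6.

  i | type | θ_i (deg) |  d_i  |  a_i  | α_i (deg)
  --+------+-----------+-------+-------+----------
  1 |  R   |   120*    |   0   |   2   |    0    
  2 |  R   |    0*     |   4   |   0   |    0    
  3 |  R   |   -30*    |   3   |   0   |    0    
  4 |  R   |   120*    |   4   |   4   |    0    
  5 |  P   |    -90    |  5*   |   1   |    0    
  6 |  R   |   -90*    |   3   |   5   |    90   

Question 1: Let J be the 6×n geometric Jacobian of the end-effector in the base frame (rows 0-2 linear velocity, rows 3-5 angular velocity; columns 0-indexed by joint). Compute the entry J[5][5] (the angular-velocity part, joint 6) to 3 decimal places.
axis z_5 = (0.0000,0.0000,1.0000); lever o_n−o_5 = (4.3301,2.5000,3.0000)
cross product → J_v[:, 5] = (-2.5000,4.3301,0.0000)
J_ω[:, 5] = z_5
entry J[5][5] = 1.0000

1.000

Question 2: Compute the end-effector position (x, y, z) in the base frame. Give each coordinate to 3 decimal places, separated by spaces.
-0.634 3.098 19.000

after link 1: o_1 = (-1.0000, 1.7321, 0.0000)
after link 2: o_2 = (-1.0000, 1.7321, 4.0000)
after link 3: o_3 = (-1.0000, 1.7321, 7.0000)
after link 4: o_4 = (-4.4641, -0.2679, 11.0000)
after link 5: o_5 = (-4.9641, 0.5981, 16.0000)
after link 6: o_6 = (-0.6340, 3.0981, 19.0000)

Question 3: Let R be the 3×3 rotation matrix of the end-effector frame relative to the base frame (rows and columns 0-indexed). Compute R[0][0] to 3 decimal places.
End-effector x-axis (col 0 of R) = (0.8660,0.5000,0.0000)
R[0][0] = 0.8660

0.866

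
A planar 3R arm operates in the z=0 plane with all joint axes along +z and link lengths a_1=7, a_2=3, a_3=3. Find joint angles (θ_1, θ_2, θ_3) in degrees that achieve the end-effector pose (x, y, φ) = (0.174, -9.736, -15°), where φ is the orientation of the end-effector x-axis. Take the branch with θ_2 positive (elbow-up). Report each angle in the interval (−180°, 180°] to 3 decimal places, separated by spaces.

wrist centre = target − a_3·(cos φ, sin φ) = (-2.7238, -8.9595)
cos θ_2 = (87.6924−7²−3²)/(2·7·3) = 0.7070; θ_2 = 45.0118° (elbow-up)
β = atan2(-8.9595,-2.7238) = -106.9097°; ψ = atan2(2.1218,9.1209) = 13.0956°
θ_1 = β − ψ = -120.0053°
θ_3 = φ − θ_1 − θ_2 = 59.9935° (wrapped to (-180°,180°])

-120.005 45.012 59.994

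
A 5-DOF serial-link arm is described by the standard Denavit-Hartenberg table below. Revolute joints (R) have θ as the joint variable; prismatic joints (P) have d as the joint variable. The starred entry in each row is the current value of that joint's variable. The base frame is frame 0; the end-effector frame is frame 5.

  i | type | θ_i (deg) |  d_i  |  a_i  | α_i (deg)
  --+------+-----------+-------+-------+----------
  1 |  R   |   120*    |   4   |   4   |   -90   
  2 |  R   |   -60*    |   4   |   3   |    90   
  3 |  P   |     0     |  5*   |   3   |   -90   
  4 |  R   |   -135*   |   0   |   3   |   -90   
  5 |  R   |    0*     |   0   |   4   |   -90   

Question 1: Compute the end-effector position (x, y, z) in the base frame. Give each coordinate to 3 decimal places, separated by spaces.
after link 1: o_1 = (-2.0000, 3.4641, 4.0000)
after link 2: o_2 = (-6.2141, 2.7631, 6.5981)
after link 3: o_3 = (-4.7990, 0.3122, 11.6962)
after link 4: o_4 = (-3.3501, -2.1974, 10.9197)
after link 5: o_5 = (-1.4183, -5.5434, 9.8844)

-1.418 -5.543 9.884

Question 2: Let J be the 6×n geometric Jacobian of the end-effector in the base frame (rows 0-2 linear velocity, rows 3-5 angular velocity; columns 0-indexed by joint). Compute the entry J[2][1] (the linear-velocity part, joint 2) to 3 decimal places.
8.092

axis z_1 = (-0.8660,-0.5000,0.0000); lever o_n−o_1 = (0.5817,-9.0075,5.8844)
cross product → J_v[:, 1] = (-2.9422,5.0961,8.0916)
J_ω[:, 1] = z_1
entry J[2][1] = 8.0916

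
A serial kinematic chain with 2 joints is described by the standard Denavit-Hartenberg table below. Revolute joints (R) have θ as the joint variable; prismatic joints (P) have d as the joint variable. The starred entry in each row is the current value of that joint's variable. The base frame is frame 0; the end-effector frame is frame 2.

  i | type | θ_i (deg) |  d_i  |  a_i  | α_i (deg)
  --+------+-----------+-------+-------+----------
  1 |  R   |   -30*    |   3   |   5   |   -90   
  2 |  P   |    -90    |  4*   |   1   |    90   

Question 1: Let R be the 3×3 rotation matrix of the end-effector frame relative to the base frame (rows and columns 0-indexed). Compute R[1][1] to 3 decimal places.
End-effector y-axis (col 1 of R) = (0.5000,0.8660,0.0000)
R[1][1] = 0.8660

0.866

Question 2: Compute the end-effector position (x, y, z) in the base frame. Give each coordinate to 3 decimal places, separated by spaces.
6.330 0.964 4.000

after link 1: o_1 = (4.3301, -2.5000, 3.0000)
after link 2: o_2 = (6.3301, 0.9641, 4.0000)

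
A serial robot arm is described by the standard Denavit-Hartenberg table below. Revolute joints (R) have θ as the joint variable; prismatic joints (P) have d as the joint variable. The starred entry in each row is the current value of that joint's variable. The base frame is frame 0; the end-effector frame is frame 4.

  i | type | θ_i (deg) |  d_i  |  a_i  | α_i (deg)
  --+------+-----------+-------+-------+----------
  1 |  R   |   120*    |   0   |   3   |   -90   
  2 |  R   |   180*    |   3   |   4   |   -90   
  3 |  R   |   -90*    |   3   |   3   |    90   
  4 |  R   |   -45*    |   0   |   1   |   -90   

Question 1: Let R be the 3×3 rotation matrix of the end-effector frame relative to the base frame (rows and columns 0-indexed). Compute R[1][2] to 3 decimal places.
-0.354

End-effector z-axis (col 2 of R) = (-0.6124,-0.3536,0.7071)
R[1][2] = -0.3536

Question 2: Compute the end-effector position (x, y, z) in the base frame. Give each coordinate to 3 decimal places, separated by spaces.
after link 1: o_1 = (-1.5000, 2.5981, 0.0000)
after link 2: o_2 = (-2.0981, -2.3660, -0.0000)
after link 3: o_3 = (-4.6962, -3.8660, 3.0000)
after link 4: o_4 = (-5.3085, -4.2196, 2.2929)

-5.309 -4.220 2.293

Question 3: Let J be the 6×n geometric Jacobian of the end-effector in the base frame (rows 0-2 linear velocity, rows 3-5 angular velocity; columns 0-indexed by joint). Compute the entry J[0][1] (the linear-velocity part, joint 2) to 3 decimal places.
axis z_1 = (-0.8660,-0.5000,0.0000); lever o_n−o_1 = (-3.8085,-6.8177,2.2929)
cross product → J_v[:, 1] = (-1.1464,1.9857,4.0000)
J_ω[:, 1] = z_1
entry J[0][1] = -1.1464

-1.146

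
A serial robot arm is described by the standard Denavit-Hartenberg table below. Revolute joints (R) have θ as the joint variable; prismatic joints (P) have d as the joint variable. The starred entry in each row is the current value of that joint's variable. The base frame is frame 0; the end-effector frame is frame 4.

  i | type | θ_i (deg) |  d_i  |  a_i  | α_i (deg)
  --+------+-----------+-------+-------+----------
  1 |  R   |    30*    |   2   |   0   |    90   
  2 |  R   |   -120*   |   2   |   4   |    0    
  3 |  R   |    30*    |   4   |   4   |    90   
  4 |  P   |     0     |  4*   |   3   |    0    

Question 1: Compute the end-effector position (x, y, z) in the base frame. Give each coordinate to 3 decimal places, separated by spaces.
after link 1: o_1 = (0.0000, 0.0000, 2.0000)
after link 2: o_2 = (-0.7321, -2.7321, -1.4641)
after link 3: o_3 = (1.2679, -6.1962, -5.4641)
after link 4: o_4 = (-2.1962, -8.1962, -8.4641)

-2.196 -8.196 -8.464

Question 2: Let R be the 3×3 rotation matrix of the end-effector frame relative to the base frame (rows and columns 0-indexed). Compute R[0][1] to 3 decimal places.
End-effector y-axis (col 1 of R) = (0.5000,-0.8660,0.0000)
R[0][1] = 0.5000

0.500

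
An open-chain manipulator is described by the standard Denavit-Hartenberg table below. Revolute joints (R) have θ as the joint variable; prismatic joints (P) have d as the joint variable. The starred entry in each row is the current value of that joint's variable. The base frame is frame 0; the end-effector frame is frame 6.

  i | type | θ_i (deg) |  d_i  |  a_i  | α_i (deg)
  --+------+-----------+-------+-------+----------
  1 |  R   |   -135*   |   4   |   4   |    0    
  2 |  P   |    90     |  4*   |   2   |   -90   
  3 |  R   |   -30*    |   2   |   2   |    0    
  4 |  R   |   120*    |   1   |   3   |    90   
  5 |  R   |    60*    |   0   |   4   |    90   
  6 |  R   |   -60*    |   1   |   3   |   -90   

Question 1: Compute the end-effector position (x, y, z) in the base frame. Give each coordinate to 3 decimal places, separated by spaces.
after link 1: o_1 = (-2.8284, -2.8284, 4.0000)
after link 2: o_2 = (-1.4142, -4.2426, 8.0000)
after link 3: o_3 = (1.2247, -4.0532, 9.0000)
after link 4: o_4 = (1.9319, -3.3461, 6.0000)
after link 5: o_5 = (4.3813, -0.8966, 4.0000)
after link 6: o_6 = (3.1092, 1.5055, 2.3840)

3.109 1.506 2.384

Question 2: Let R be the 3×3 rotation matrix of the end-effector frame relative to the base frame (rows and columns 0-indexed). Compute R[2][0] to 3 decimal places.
-0.250

End-effector x-axis (col 0 of R) = (-0.3062,0.9186,-0.2500)
R[2][0] = -0.2500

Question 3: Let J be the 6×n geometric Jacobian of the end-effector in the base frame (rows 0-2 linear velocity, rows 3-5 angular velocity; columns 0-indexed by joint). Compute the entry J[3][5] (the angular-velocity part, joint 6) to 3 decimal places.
-0.354

axis z_5 = (-0.3536,-0.3536,-0.8660); lever o_n−o_5 = (-1.2721,2.4021,-1.6160)
cross product → J_v[:, 5] = (2.6517,0.5303,-1.2990)
J_ω[:, 5] = z_5
entry J[3][5] = -0.3536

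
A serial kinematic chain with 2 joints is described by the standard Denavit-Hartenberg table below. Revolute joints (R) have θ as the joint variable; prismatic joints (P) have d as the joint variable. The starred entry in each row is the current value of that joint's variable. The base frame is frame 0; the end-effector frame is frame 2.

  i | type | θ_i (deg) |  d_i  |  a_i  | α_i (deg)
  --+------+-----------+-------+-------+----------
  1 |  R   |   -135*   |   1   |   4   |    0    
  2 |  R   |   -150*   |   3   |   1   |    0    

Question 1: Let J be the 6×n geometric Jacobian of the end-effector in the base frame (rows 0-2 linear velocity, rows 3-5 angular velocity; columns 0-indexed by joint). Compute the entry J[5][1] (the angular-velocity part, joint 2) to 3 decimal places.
1.000

axis z_1 = (0.0000,0.0000,1.0000); lever o_n−o_1 = (0.2588,0.9659,3.0000)
cross product → J_v[:, 1] = (-0.9659,0.2588,0.0000)
J_ω[:, 1] = z_1
entry J[5][1] = 1.0000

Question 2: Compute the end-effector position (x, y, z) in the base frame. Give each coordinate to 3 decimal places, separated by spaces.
-2.570 -1.863 4.000

after link 1: o_1 = (-2.8284, -2.8284, 1.0000)
after link 2: o_2 = (-2.5696, -1.8625, 4.0000)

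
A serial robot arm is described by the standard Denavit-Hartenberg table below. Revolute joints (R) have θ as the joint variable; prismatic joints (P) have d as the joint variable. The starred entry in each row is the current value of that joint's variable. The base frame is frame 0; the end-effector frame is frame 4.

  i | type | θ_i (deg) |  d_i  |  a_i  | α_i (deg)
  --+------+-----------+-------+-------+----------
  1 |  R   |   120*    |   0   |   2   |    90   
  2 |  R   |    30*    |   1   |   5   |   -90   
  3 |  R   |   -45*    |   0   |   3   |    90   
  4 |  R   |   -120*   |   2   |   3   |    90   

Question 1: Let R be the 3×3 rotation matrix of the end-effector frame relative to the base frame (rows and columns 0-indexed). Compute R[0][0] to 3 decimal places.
End-effector x-axis (col 0 of R) = (-0.3696,-0.0669,-0.9268)
R[0][0] = -0.3696

-0.370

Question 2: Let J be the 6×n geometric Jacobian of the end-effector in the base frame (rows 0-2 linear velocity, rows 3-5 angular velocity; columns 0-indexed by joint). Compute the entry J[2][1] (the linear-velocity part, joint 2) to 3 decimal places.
axis z_1 = (0.8660,0.5000,0.0000); lever o_n−o_1 = (0.3478,6.3473,0.0732)
cross product → J_v[:, 1] = (0.0366,-0.0634,5.3230)
J_ω[:, 1] = z_1
entry J[2][1] = 5.3230

5.323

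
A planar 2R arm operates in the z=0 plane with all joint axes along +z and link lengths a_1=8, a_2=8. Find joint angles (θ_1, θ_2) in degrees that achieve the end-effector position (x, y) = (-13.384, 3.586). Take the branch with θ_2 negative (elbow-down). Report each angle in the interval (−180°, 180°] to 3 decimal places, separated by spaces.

cos θ_2 = (191.9909−8²−8²)/(2·8·8) = 0.4999; θ_2 = -60.0047° (elbow-down)
β = atan2(3.5860,-13.3840) = 165.0009°; ψ = atan2(-6.9285,11.9994) = -30.0024°
θ_1 = β − ψ = 195.0033°

-164.997 -60.005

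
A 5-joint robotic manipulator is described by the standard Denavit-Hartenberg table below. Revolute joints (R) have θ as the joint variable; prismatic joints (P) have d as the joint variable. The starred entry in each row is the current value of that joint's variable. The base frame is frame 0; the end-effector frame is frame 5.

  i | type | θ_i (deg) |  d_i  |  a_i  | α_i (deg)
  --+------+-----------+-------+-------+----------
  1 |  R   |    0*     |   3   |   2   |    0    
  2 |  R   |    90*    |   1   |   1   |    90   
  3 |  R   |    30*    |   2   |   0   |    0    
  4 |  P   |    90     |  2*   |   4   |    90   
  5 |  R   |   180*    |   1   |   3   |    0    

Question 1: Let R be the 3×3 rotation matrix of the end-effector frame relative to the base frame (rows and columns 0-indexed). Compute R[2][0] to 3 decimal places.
-0.866

End-effector x-axis (col 0 of R) = (0.0000,0.5000,-0.8660)
R[2][0] = -0.8660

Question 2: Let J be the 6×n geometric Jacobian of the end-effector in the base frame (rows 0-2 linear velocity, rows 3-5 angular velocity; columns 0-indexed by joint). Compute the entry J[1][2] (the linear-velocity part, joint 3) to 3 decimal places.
axis z_2 = (1.0000,-0.0000,0.0000); lever o_n−o_2 = (4.0000,0.3660,1.3660)
cross product → J_v[:, 2] = (-0.0000,-1.3660,0.3660)
J_ω[:, 2] = z_2
entry J[1][2] = -1.3660

-1.366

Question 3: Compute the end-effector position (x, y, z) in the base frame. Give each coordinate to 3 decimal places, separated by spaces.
6.000 1.366 5.366

after link 1: o_1 = (2.0000, 0.0000, 3.0000)
after link 2: o_2 = (2.0000, 1.0000, 4.0000)
after link 3: o_3 = (4.0000, 1.0000, 4.0000)
after link 4: o_4 = (6.0000, -1.0000, 7.4641)
after link 5: o_5 = (6.0000, 1.3660, 5.3660)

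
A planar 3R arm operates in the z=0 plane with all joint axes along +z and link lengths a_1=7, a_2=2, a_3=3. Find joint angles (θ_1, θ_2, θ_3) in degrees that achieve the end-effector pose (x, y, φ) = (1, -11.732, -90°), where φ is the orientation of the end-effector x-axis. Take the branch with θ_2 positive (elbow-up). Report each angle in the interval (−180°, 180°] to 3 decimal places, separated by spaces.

wrist centre = target − a_3·(cos φ, sin φ) = (1.0000, -8.7320)
cos θ_2 = (77.2478−7²−2²)/(2·7·2) = 0.8660; θ_2 = 30.0036° (elbow-up)
β = atan2(-8.7320,1.0000) = -83.4669°; ψ = atan2(1.0001,8.7320) = 6.5338°
θ_1 = β − ψ = -90.0007°
θ_3 = φ − θ_1 − θ_2 = -30.0029° (wrapped to (-180°,180°])

-90.001 30.004 -30.003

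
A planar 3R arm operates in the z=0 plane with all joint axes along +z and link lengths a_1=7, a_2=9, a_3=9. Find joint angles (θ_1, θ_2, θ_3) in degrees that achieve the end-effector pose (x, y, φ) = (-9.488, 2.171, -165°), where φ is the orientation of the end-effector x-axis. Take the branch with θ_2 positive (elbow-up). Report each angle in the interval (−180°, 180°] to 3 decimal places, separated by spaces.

0.009 149.996 44.994

wrist centre = target − a_3·(cos φ, sin φ) = (-0.7947, 4.5004)
cos θ_2 = (20.8848−7²−9²)/(2·7·9) = -0.8660; θ_2 = 149.9963° (elbow-up)
β = atan2(4.5004,-0.7947) = 100.0140°; ψ = atan2(4.5005,-0.7939) = 100.0047°
θ_1 = β − ψ = 0.0093°
θ_3 = φ − θ_1 − θ_2 = 44.9944° (wrapped to (-180°,180°])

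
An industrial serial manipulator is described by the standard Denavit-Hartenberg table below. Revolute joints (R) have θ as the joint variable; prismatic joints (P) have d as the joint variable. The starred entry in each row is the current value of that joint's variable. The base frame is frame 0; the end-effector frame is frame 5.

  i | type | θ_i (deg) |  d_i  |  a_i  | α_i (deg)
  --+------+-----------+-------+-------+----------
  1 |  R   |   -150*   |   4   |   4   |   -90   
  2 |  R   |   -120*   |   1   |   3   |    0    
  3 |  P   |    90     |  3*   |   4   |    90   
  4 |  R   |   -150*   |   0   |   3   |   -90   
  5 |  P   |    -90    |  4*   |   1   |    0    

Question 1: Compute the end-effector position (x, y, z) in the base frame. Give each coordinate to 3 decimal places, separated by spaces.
-4.766 -1.638 9.165

after link 1: o_1 = (-3.4641, -2.0000, 4.0000)
after link 2: o_2 = (-1.6651, -2.1160, 6.5981)
after link 3: o_3 = (-3.1651, -6.4462, 8.5981)
after link 4: o_4 = (-1.9665, -4.0221, 7.2990)
after link 5: o_5 = (-4.7655, -1.6381, 9.1651)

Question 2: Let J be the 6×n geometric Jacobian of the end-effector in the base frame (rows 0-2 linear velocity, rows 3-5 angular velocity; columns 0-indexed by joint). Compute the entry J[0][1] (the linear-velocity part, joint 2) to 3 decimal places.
axis z_1 = (0.5000,-0.8660,0.0000); lever o_n−o_1 = (-1.3014,0.3619,5.1651)
cross product → J_v[:, 1] = (-4.4731,-2.5825,-0.9462)
J_ω[:, 1] = z_1
entry J[0][1] = -4.4731

-4.473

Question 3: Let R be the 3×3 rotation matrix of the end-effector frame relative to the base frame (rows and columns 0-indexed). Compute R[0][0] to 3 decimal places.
End-effector x-axis (col 0 of R) = (0.4330,0.2500,0.8660)
R[0][0] = 0.4330

0.433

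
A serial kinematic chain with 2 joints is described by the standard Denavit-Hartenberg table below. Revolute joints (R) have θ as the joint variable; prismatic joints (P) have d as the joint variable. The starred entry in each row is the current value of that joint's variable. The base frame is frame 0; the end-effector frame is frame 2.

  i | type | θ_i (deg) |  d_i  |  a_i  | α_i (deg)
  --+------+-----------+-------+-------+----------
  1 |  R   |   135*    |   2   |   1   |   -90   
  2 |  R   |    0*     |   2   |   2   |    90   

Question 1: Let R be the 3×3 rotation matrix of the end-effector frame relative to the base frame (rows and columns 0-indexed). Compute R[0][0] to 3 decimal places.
-0.707

End-effector x-axis (col 0 of R) = (-0.7071,0.7071,0.0000)
R[0][0] = -0.7071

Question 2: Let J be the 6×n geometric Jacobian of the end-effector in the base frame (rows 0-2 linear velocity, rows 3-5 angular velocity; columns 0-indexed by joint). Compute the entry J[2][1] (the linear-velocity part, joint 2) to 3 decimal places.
-2.000

axis z_1 = (-0.7071,-0.7071,0.0000); lever o_n−o_1 = (-2.8284,0.0000,0.0000)
cross product → J_v[:, 1] = (-0.0000,-0.0000,-2.0000)
J_ω[:, 1] = z_1
entry J[2][1] = -2.0000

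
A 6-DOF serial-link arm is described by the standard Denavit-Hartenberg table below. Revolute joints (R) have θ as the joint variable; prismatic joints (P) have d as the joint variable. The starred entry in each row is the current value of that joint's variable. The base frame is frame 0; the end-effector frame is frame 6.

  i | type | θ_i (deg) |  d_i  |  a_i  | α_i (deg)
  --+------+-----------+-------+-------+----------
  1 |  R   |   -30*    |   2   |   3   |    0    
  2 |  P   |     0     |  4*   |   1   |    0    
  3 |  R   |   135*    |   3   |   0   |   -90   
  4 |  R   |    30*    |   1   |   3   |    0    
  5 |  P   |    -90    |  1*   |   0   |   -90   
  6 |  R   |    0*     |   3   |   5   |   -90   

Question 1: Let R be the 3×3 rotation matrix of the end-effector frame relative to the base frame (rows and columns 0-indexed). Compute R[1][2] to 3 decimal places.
End-effector z-axis (col 2 of R) = (0.9659,0.2588,-0.0000)
R[1][2] = 0.2588

0.259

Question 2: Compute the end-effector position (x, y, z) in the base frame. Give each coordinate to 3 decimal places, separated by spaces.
-0.460 4.916 10.330

after link 1: o_1 = (2.5981, -1.5000, 2.0000)
after link 2: o_2 = (3.4641, -2.0000, 6.0000)
after link 3: o_3 = (3.4641, -2.0000, 9.0000)
after link 4: o_4 = (1.8257, 0.2507, 7.5000)
after link 5: o_5 = (0.8598, -0.0081, 7.5000)
after link 6: o_6 = (-0.4597, 4.9163, 10.3301)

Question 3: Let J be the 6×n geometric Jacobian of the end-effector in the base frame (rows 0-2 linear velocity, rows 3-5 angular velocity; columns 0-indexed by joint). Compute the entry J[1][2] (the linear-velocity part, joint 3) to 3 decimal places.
-3.924

axis z_2 = (0.0000,0.0000,1.0000); lever o_n−o_2 = (-3.9238,6.9163,4.3301)
cross product → J_v[:, 2] = (-6.9163,-3.9238,0.0000)
J_ω[:, 2] = z_2
entry J[1][2] = -3.9238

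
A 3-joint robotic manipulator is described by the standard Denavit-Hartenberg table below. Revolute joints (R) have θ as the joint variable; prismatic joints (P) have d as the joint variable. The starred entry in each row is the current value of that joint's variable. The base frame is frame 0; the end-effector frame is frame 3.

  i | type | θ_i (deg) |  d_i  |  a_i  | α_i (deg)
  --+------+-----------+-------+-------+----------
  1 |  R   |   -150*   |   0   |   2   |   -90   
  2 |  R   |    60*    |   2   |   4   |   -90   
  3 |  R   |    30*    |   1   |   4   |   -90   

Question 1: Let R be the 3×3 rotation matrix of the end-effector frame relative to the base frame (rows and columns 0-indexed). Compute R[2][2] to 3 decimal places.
0.433

End-effector z-axis (col 2 of R) = (-0.2165,0.8750,0.4330)
R[2][2] = 0.4330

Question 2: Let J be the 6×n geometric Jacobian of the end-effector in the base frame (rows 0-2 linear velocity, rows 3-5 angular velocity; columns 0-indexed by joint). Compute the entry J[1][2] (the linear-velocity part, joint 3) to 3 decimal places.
axis z_2 = (0.7500,0.4330,-0.5000); lever o_n−o_2 = (-1.7500,1.2990,-3.5000)
cross product → J_v[:, 2] = (-0.8660,3.5000,1.7321)
J_ω[:, 2] = z_2
entry J[1][2] = 3.5000

3.500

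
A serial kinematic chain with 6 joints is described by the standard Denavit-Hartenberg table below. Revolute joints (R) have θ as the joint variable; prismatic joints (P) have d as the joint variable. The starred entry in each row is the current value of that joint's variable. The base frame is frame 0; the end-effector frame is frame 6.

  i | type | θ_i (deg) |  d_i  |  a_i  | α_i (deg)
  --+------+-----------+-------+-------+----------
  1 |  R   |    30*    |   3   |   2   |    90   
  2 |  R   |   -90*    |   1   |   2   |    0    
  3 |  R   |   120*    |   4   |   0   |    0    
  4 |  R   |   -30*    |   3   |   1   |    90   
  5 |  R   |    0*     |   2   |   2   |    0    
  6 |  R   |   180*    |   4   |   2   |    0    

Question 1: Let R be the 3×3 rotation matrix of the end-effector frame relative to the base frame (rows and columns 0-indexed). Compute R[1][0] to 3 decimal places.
End-effector x-axis (col 0 of R) = (-0.8660,-0.5000,0.0000)
R[1][0] = -0.5000

-0.500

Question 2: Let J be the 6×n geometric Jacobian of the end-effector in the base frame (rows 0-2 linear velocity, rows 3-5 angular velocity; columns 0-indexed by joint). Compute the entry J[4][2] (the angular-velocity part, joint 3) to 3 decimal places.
-0.866

axis z_2 = (0.5000,-0.8660,0.0000); lever o_n−o_2 = (4.3660,-5.5622,-6.0000)
cross product → J_v[:, 2] = (5.1962,3.0000,1.0000)
J_ω[:, 2] = z_2
entry J[4][2] = -0.8660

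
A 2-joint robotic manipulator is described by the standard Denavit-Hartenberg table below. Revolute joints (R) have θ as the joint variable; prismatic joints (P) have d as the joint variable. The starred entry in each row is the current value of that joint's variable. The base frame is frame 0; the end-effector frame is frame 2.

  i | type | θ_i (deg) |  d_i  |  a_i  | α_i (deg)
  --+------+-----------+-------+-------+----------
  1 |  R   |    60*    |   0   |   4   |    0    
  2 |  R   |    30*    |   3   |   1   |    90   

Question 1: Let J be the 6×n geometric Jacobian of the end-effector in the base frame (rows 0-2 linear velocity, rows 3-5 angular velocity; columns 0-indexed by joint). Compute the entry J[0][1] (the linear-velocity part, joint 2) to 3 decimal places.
-1.000

axis z_1 = (0.0000,0.0000,1.0000); lever o_n−o_1 = (0.0000,1.0000,3.0000)
cross product → J_v[:, 1] = (-1.0000,0.0000,0.0000)
J_ω[:, 1] = z_1
entry J[0][1] = -1.0000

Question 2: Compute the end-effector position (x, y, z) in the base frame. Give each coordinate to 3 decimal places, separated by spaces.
after link 1: o_1 = (2.0000, 3.4641, 0.0000)
after link 2: o_2 = (2.0000, 4.4641, 3.0000)

2.000 4.464 3.000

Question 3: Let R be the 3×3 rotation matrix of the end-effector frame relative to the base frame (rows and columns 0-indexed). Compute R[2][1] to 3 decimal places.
1.000

End-effector y-axis (col 1 of R) = (-0.0000,0.0000,1.0000)
R[2][1] = 1.0000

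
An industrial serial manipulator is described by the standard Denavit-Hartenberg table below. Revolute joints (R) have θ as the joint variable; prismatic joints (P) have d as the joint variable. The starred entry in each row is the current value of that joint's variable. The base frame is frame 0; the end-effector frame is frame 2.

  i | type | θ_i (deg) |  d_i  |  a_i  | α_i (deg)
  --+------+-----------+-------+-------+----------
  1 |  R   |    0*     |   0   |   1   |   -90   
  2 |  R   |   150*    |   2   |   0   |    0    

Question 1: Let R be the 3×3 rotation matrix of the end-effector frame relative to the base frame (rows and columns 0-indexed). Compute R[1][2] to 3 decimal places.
End-effector z-axis (col 2 of R) = (0.0000,1.0000,0.0000)
R[1][2] = 1.0000

1.000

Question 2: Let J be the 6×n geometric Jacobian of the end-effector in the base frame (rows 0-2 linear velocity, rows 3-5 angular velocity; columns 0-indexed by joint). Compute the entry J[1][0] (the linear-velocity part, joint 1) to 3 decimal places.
1.000

axis z_0 = ẑ; lever o_n−o_0 = (1.0000,2.0000,0.0000)
cross product → J_v[:, 0] = (-2.0000,1.0000,0.0000)
J_ω[:, 0] = z_0
entry J[1][0] = 1.0000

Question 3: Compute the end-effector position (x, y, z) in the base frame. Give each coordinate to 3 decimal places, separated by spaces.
after link 1: o_1 = (1.0000, 0.0000, 0.0000)
after link 2: o_2 = (1.0000, 2.0000, 0.0000)

1.000 2.000 0.000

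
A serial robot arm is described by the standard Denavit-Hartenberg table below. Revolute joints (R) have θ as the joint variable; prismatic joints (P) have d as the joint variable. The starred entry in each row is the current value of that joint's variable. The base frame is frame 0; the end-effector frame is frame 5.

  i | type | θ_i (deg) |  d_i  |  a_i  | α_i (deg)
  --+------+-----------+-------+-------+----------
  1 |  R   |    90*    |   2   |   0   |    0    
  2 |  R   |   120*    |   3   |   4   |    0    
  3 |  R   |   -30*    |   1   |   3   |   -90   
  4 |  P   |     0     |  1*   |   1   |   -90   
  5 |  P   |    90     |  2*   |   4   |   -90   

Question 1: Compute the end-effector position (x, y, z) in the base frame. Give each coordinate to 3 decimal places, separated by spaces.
after link 1: o_1 = (0.0000, 0.0000, 2.0000)
after link 2: o_2 = (-3.4641, -2.0000, 5.0000)
after link 3: o_3 = (-6.4641, -2.0000, 6.0000)
after link 4: o_4 = (-7.4641, -3.0000, 6.0000)
after link 5: o_5 = (-7.4641, 1.0000, 4.0000)

-7.464 1.000 4.000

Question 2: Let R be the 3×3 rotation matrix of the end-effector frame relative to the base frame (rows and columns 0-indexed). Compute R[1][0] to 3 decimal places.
End-effector x-axis (col 0 of R) = (0.0000,1.0000,-0.0000)
R[1][0] = 1.0000

1.000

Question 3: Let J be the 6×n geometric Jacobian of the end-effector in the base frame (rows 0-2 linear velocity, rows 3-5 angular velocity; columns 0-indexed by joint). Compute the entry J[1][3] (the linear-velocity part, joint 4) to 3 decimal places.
prismatic axis z_3 = (-0.0000,-1.0000,0.0000)
J_v[:, 3] = z_3; J_ω[:, 3] = (0,0,0)
entry J[1][3] = -1.0000

-1.000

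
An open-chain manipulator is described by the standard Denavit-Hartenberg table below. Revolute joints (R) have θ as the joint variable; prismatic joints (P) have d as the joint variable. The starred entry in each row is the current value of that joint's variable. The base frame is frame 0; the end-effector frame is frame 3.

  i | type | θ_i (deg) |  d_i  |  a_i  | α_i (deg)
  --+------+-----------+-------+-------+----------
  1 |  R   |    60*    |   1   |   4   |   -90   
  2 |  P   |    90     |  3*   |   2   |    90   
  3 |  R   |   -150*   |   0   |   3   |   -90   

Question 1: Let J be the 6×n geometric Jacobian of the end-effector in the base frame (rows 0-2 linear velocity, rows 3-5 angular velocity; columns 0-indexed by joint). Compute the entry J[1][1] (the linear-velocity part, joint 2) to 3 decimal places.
0.500

prismatic axis z_1 = (-0.8660,0.5000,0.0000)
J_v[:, 1] = z_1; J_ω[:, 1] = (0,0,0)
entry J[1][1] = 0.5000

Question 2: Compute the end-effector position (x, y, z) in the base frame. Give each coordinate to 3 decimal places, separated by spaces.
0.701 4.214 1.598

after link 1: o_1 = (2.0000, 3.4641, 1.0000)
after link 2: o_2 = (-0.5981, 4.9641, -1.0000)
after link 3: o_3 = (0.7010, 4.2141, 1.5981)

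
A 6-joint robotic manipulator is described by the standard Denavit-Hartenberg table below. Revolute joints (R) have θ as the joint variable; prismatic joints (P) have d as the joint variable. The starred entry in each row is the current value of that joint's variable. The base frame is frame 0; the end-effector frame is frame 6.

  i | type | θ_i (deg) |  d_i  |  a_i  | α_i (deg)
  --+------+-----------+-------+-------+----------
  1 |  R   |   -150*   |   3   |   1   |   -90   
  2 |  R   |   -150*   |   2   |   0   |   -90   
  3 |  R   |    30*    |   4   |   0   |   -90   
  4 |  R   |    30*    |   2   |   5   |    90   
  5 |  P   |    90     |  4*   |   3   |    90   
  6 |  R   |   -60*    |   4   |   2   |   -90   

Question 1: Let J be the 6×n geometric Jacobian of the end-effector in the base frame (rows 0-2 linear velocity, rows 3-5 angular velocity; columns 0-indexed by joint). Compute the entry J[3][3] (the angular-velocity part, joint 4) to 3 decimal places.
axis z_3 = (-0.8080,0.5335,-0.2500); lever o_n−o_3 = (-0.1830,11.0490,0.1699)
cross product → J_v[:, 3] = (2.8529,0.1830,-8.8301)
J_ω[:, 3] = z_3
entry J[3][3] = -0.8080

-0.808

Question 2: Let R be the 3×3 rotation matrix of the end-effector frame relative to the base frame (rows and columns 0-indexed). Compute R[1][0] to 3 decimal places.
0.104

End-effector x-axis (col 0 of R) = (-0.2522,0.1044,-0.9620)
R[1][0] = 0.1044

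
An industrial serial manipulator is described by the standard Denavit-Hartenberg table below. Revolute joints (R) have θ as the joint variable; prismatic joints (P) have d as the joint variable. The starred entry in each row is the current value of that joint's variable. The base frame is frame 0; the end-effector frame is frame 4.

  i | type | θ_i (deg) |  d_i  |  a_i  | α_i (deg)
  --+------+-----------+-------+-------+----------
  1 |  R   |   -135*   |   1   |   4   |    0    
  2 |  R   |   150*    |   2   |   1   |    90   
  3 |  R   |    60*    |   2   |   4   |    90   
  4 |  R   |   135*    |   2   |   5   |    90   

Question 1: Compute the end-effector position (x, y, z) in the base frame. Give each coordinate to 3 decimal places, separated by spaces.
after link 1: o_1 = (-2.8284, -2.8284, 1.0000)
after link 2: o_2 = (-1.8625, -2.5696, 3.0000)
after link 3: o_3 = (0.5870, -3.9838, 6.4641)
after link 4: o_4 = (1.4676, -7.4081, 2.4022)

1.468 -7.408 2.402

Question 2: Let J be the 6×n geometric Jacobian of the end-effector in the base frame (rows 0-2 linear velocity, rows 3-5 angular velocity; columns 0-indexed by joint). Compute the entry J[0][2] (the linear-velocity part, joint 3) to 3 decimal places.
axis z_2 = (0.2588,-0.9659,0.0000); lever o_n−o_2 = (3.3301,-4.8385,-0.5978)
cross product → J_v[:, 2] = (0.5774,0.1547,1.9643)
J_ω[:, 2] = z_2
entry J[0][2] = 0.5774

0.577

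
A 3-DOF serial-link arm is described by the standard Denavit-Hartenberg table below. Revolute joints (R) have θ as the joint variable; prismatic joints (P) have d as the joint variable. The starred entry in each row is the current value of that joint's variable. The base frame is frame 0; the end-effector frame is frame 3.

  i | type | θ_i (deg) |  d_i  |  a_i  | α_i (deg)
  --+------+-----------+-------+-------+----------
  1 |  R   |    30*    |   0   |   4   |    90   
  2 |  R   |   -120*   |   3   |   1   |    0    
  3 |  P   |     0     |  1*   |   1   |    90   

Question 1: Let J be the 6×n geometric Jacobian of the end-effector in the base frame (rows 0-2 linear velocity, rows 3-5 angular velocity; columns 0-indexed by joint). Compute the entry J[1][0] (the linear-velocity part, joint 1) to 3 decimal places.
4.598

axis z_0 = ẑ; lever o_n−o_0 = (4.5981,-1.9641,-1.7321)
cross product → J_v[:, 0] = (1.9641,4.5981,-0.0000)
J_ω[:, 0] = z_0
entry J[1][0] = 4.5981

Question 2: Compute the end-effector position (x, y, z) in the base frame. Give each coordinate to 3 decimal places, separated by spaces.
after link 1: o_1 = (3.4641, 2.0000, 0.0000)
after link 2: o_2 = (4.5311, -0.8481, -0.8660)
after link 3: o_3 = (4.5981, -1.9641, -1.7321)

4.598 -1.964 -1.732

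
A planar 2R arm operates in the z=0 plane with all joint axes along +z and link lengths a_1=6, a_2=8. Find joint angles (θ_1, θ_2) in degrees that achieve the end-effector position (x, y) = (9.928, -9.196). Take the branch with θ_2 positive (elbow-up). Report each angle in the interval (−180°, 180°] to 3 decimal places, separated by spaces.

-60.005 30.008

cos θ_2 = (183.1316−6²−8²)/(2·6·8) = 0.8660; θ_2 = 30.0082° (elbow-up)
β = atan2(-9.1960,9.9280) = -42.8080°; ψ = atan2(4.0010,12.9276) = 17.1968°
θ_1 = β − ψ = -60.0048°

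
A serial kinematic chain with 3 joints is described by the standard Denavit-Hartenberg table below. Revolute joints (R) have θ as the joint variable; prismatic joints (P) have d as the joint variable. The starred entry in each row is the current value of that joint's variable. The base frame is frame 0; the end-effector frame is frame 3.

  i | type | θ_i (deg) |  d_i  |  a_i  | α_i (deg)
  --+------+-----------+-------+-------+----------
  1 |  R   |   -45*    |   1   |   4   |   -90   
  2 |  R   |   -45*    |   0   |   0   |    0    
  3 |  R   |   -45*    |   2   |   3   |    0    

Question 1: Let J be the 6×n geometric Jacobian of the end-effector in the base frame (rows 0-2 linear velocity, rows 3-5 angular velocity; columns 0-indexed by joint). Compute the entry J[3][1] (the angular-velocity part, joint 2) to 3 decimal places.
axis z_1 = (0.7071,0.7071,0.0000); lever o_n−o_1 = (1.4142,1.4142,3.0000)
cross product → J_v[:, 1] = (2.1213,-2.1213,-0.0000)
J_ω[:, 1] = z_1
entry J[3][1] = 0.7071

0.707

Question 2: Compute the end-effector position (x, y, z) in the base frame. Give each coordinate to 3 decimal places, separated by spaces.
4.243 -1.414 4.000

after link 1: o_1 = (2.8284, -2.8284, 1.0000)
after link 2: o_2 = (2.8284, -2.8284, 1.0000)
after link 3: o_3 = (4.2426, -1.4142, 4.0000)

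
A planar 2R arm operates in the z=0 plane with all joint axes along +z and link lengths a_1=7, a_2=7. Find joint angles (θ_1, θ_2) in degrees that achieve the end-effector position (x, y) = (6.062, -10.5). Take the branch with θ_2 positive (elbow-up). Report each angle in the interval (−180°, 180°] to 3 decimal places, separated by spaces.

-90.001 60.001

cos θ_2 = (146.9978−7²−7²)/(2·7·7) = 0.5000; θ_2 = 60.0015° (elbow-up)
β = atan2(-10.5000,6.0620) = -60.0007°; ψ = atan2(6.0623,10.4998) = 30.0007°
θ_1 = β − ψ = -90.0015°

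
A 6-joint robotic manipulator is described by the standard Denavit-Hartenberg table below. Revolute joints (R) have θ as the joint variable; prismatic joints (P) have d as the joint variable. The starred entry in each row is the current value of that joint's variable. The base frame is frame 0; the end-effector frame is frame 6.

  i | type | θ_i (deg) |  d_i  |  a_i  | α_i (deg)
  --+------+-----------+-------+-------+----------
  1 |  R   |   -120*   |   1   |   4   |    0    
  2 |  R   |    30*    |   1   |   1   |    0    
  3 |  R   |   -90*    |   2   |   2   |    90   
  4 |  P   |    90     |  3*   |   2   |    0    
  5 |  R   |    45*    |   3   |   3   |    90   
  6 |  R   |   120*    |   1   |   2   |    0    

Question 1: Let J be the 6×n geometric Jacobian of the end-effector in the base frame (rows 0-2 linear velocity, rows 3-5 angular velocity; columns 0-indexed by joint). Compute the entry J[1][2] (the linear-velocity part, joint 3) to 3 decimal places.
-1.293

axis z_2 = (0.0000,0.0000,1.0000); lever o_n−o_2 = (-1.2929,7.7321,6.1213)
cross product → J_v[:, 2] = (-7.7321,-1.2929,0.0000)
J_ω[:, 2] = z_2
entry J[1][2] = -1.2929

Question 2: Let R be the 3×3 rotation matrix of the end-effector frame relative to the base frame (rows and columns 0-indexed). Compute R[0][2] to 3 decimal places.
End-effector z-axis (col 2 of R) = (-0.7071,-0.0000,0.7071)
R[0][2] = -0.7071

-0.707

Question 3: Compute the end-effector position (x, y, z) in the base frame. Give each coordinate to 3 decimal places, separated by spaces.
after link 1: o_1 = (-2.0000, -3.4641, 1.0000)
after link 2: o_2 = (-2.0000, -4.4641, 2.0000)
after link 3: o_3 = (-4.0000, -4.4641, 4.0000)
after link 4: o_4 = (-4.0000, -1.4641, 6.0000)
after link 5: o_5 = (-1.8787, 1.5359, 8.1213)
after link 6: o_6 = (-3.2929, 3.2679, 8.1213)

-3.293 3.268 8.121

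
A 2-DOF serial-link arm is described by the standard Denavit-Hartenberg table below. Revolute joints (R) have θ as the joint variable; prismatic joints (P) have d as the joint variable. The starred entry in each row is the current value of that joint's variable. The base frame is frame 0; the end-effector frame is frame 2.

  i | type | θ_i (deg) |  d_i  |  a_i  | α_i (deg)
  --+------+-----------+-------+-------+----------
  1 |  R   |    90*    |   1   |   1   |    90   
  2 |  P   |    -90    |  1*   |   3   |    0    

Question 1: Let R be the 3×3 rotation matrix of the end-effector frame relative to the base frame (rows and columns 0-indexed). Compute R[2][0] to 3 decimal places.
-1.000

End-effector x-axis (col 0 of R) = (0.0000,0.0000,-1.0000)
R[2][0] = -1.0000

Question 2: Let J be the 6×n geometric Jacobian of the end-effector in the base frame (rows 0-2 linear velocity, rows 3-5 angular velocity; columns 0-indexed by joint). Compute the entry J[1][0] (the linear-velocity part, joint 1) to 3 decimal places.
1.000

axis z_0 = ẑ; lever o_n−o_0 = (1.0000,1.0000,-2.0000)
cross product → J_v[:, 0] = (-1.0000,1.0000,0.0000)
J_ω[:, 0] = z_0
entry J[1][0] = 1.0000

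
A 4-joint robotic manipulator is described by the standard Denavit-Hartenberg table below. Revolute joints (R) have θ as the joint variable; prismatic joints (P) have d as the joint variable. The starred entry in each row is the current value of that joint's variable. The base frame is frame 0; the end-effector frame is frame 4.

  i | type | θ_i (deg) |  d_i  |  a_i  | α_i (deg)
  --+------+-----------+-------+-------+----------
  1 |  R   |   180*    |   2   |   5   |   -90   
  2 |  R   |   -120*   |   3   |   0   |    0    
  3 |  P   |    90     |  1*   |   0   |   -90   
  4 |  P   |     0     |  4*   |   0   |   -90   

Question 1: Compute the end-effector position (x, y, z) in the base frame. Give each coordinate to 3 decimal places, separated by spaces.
-7.000 -4.000 -1.464

after link 1: o_1 = (-5.0000, 0.0000, 2.0000)
after link 2: o_2 = (-5.0000, -3.0000, 2.0000)
after link 3: o_3 = (-5.0000, -4.0000, 2.0000)
after link 4: o_4 = (-7.0000, -4.0000, -1.4641)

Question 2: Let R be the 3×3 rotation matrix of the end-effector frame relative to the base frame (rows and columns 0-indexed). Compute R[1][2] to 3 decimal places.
End-effector z-axis (col 2 of R) = (0.0000,1.0000,-0.0000)
R[1][2] = 1.0000

1.000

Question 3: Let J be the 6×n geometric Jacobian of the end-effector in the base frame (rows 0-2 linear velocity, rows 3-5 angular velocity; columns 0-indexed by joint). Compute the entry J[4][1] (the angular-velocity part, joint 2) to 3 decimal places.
-1.000

axis z_1 = (-0.0000,-1.0000,0.0000); lever o_n−o_1 = (-2.0000,-4.0000,-3.4641)
cross product → J_v[:, 1] = (3.4641,-0.0000,-2.0000)
J_ω[:, 1] = z_1
entry J[4][1] = -1.0000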